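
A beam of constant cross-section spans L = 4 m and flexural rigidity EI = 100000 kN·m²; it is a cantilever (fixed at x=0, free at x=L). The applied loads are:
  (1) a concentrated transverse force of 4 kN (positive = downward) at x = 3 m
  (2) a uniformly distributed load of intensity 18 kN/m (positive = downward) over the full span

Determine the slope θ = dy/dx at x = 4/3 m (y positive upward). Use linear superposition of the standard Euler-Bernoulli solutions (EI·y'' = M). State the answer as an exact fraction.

θ(4/3) = -83/56250 rad

Load 1 — point force P=4 kN at a=3 m (b=L-a=1):
  θ_1 = -Px(2a-x)/(2EI)  [x≤a] = -4·(4/3)·(2·3-(4/3))/(2·100000) = -7/56250 rad
Load 2 — uniform load w=18 kN/m over full span:
  θ_2 = -wx(x²-3Lx+3L²)/(6EI) = -18·(4/3)·((4/3)²-3·4·(4/3)+3·4²)/(6·100000) = -38/28125 rad
Superposition: θ = Σ θ_i = -83/56250 rad ≈ -0.001476 rad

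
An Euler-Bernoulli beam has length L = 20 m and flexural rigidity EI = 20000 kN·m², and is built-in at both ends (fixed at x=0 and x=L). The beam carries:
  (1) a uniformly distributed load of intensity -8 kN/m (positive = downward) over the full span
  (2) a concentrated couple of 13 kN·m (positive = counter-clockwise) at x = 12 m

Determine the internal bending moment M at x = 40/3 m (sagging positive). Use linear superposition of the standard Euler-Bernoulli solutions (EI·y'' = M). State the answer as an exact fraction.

M(40/3) = -21053/225 kN·m

Load 1 — uniform load w=-8 kN/m over full span:
  M_1 = wLx/2 - wL²/12 - wx²/2 = (-8)·20·(40/3)/2 - (-8)·20²/12 - (-8)·(40/3)²/2 = -800/9 kN·m
Load 2 — applied couple M₀=13 kN·m at a=12 m (b=L-a=8):
  M_2 = R_Ax - M_A - M₀  [x>a] with R_A=117/125, M_A=104/25 = (117/125)·(40/3) - (104/25) - 13 = -117/25 kN·m
Superposition: M = Σ M_i = -21053/225 kN·m ≈ -93.568889 kN·m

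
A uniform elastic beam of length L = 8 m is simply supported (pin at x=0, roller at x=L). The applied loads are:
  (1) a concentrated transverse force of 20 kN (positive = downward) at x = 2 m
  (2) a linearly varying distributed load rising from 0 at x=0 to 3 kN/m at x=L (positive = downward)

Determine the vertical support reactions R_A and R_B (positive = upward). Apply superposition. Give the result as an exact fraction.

R_A = 19 kN, R_B = 13 kN

Load 1 — point force P=20 kN at a=2 m (b=L-a=6):
  R_A = Pb/L = 20·6/8 = 15 kN
  R_B = Pa/L = 20·2/8 = 5 kN
Load 2 — triangular load w₀=3 kN/m (0→w₀ over full span):
  R_A = w₀L/6 = 3·8/6 = 4 kN
  R_B = w₀L/3 = 3·8/3 = 8 kN
Superposition: R_A = 19 kN, R_B = 13 kN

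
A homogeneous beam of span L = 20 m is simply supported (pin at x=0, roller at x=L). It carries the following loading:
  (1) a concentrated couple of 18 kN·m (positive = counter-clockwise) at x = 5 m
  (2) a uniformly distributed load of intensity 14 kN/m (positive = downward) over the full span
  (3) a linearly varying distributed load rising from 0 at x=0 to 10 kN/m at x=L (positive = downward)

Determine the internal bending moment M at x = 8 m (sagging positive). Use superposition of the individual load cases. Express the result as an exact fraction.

M(8) = 4426/5 kN·m

Load 1 — applied couple M₀=18 kN·m at a=5 m (b=L-a=15):
  M_1 = M₀x/L - M₀  [x>a] = 18·8/20 - 18 = -54/5 kN·m
Load 2 — uniform load w=14 kN/m over full span:
  M_2 = wx(L-x)/2 = 14·8·(20-8)/2 = 672 kN·m
Load 3 — triangular load w₀=10 kN/m (0→w₀ over full span):
  M_3 = w₀Lx/6 - w₀x³/(6L) = 10·20·8/6 - 10·8³/(6·20) = 224 kN·m
Superposition: M = Σ M_i = 4426/5 kN·m ≈ 885.200000 kN·m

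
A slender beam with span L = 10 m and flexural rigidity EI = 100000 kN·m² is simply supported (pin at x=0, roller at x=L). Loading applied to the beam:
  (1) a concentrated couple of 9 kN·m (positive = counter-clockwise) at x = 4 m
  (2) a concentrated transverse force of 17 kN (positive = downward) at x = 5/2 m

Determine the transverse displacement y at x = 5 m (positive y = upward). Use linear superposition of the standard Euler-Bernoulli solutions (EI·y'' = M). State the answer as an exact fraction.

y(5) = -21431/9600000 m

Load 1 — applied couple M₀=9 kN·m at a=4 m (b=L-a=6):
  y_1 = (M₀x³/(6L)-M₀(x-a)²/2+C₁x)/EI  [x>a] with C₁=M₀(3b²-L²)/(6L)=6/5 = (9·5³/(6·10)-9·(5-4)²/2+(6/5)·5)/100000 = 81/400000 m
Load 2 — point force P=17 kN at a=5/2 m (b=L-a=15/2):
  y_2 = -Pa(L-x)(2Lx-a²-x²)/(6LEI)  [x>a] = -17·(5/2)·(10-5)·(2·10·5-(5/2)²-5²)/(6·10·100000) = -187/76800 m
Superposition: y = Σ y_i = -21431/9600000 m ≈ -0.002232 m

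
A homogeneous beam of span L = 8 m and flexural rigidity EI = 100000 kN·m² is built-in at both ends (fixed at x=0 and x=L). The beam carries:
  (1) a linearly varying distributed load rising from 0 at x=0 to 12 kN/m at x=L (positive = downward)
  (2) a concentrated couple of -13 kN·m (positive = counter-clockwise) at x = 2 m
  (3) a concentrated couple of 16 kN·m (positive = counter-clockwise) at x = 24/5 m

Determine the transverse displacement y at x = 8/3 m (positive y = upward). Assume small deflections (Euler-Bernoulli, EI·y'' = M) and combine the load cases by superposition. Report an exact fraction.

Load 1 — triangular load w₀=12 kN/m (0→w₀ over full span):
  y_1 = -w₀x²(L-x)²(x+2L)/(120LEI) = -12·(8/3)²·(8-(8/3))²·((8/3)+2·8)/(120·8·100000) = -1792/3796875 m
Load 2 — applied couple M₀=-13 kN·m at a=2 m (b=L-a=6):
  y_2 = (R_Ax³/6 - M_Ax²/2 - M₀(x-a)²/2)/EI  [x>a] with R_A=-117/64, M_A=39/16 = ((-117/64)·(8/3)³/6 - (39/16)·(8/3)²/2 - (-13)·((8/3)-2)²/2)/100000 = -13/112500 m
Load 3 — applied couple M₀=16 kN·m at a=24/5 m (b=L-a=16/5):
  y_3 = (R_Ax³/6 - M_Ax²/2)/EI  [x≤a] with R_A=72/25, M_A=128/25 = ((72/25)·(8/3)³/6 - (128/25)·(8/3)²/2)/100000 = -64/703125 m
Superposition: y = Σ y_i = -51527/75937500 m ≈ -0.000679 m

y(8/3) = -51527/75937500 m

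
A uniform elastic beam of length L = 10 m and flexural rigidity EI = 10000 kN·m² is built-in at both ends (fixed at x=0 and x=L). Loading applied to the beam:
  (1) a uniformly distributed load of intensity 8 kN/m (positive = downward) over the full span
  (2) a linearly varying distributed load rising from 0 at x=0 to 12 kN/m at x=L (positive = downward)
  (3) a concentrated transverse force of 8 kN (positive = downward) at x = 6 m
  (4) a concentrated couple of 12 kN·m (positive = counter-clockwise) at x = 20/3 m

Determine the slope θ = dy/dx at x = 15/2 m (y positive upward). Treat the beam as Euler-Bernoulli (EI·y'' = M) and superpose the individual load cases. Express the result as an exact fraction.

θ(15/2) = 41007/3200000 rad

Load 1 — uniform load w=8 kN/m over full span:
  θ_1 = -wx(L-x)(L-2x)/(12EI) = -8·(15/2)·(10-(15/2))·(10-2·(15/2))/(12·10000) = 1/160 rad
Load 2 — triangular load w₀=12 kN/m (0→w₀ over full span):
  θ_2 = -w₀(2x(L-x)(L-2x)(x+2L)+x²(L-x)²)/(120LEI) = -12·(2·(15/2)·(10-(15/2))·(10-2·(15/2))·((15/2)+2·10)+(15/2)²·(10-(15/2))²)/(120·10·10000) = 123/25600 rad
Load 3 — point force P=8 kN at a=6 m (b=L-a=4):
  θ_3 = Pa²(L-x)(2bL-(3b+a)(L-x))/(2L³EI)  [x>a] = 8·6²·(10-(15/2))·(2·4·10-(3·4+6)·(10-(15/2)))/(2·10³·10000) = 63/50000 rad
Load 4 — applied couple M₀=12 kN·m at a=20/3 m (b=L-a=10/3):
  θ_4 = (R_Ax²/2 - M_Ax - M₀(x-a))/EI  [x>a] with R_A=8/5, M_A=4 = ((8/5)·(15/2)²/2 - 4·(15/2) - 12·((15/2)-(20/3)))/10000 = 1/2000 rad
Superposition: θ = Σ θ_i = 41007/3200000 rad ≈ 0.012815 rad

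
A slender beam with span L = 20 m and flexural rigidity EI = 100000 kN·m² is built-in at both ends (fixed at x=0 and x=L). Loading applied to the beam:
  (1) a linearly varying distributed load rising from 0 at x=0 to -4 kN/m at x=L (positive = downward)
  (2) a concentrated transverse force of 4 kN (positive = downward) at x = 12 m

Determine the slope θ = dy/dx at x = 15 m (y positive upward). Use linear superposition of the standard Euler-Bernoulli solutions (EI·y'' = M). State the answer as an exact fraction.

Load 1 — triangular load w₀=-4 kN/m (0→w₀ over full span):
  θ_1 = -w₀(2x(L-x)(L-2x)(x+2L)+x²(L-x)²)/(120LEI) = -(-4)·(2·15·(20-15)·(20-2·15)·(15+2·20)+15²·(20-15)²)/(120·20·100000) = -41/32000 rad
Load 2 — point force P=4 kN at a=12 m (b=L-a=8):
  θ_2 = Pa²(L-x)(2bL-(3b+a)(L-x))/(2L³EI)  [x>a] = 4·12²·(20-15)·(2·8·20-(3·8+12)·(20-15))/(2·20³·100000) = 63/250000 rad
Superposition: θ = Σ θ_i = -4117/4000000 rad ≈ -0.001029 rad

θ(15) = -4117/4000000 rad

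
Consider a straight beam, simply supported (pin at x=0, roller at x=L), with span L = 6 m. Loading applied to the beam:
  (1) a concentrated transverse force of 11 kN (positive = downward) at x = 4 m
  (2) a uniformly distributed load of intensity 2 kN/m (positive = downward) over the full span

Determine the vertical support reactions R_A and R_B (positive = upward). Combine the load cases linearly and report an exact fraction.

R_A = 29/3 kN, R_B = 40/3 kN

Load 1 — point force P=11 kN at a=4 m (b=L-a=2):
  R_A = Pb/L = 11·2/6 = 11/3 kN
  R_B = Pa/L = 11·4/6 = 22/3 kN
Load 2 — uniform load w=2 kN/m over full span:
  R_A = wL/2 = 2·6/2 = 6 kN
  R_B = wL/2 = 2·6/2 = 6 kN
Superposition: R_A = 29/3 kN, R_B = 40/3 kN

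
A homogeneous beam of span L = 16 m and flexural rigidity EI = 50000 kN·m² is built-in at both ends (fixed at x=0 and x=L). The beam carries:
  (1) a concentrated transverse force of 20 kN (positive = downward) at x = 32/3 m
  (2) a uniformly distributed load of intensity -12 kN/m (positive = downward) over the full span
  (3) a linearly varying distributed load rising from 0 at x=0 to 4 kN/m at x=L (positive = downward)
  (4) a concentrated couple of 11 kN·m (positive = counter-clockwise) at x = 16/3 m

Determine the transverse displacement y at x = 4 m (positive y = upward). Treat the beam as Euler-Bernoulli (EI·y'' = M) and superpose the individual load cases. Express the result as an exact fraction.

Load 1 — point force P=20 kN at a=32/3 m (b=L-a=16/3):
  y_1 = -Pb²x²(3aL-(3a+b)x)/(6L³EI)  [x≤a] = -20·(16/3)²·4²·(3·(32/3)·16-(3·(32/3)+(16/3))·4)/(6·16³·50000) = -136/50625 m
Load 2 — uniform load w=-12 kN/m over full span:
  y_2 = -wx²(L-x)²/(24EI) = -(-12)·4²·(16-4)²/(24·50000) = 72/3125 m
Load 3 — triangular load w₀=4 kN/m (0→w₀ over full span):
  y_3 = -w₀x²(L-x)²(x+2L)/(120LEI) = -4·4²·(16-4)²·(4+2·16)/(120·16·50000) = -54/15625 m
Load 4 — applied couple M₀=11 kN·m at a=16/3 m (b=L-a=32/3):
  y_4 = (R_Ax³/6 - M_Ax²/2)/EI  [x≤a] with R_A=11/12, M_A=0 = ((11/12)·4³/6 - 0·4²/2)/50000 = 11/56250 m
Superposition: y = Σ y_i = 43267/2531250 m ≈ 0.017093 m

y(4) = 43267/2531250 m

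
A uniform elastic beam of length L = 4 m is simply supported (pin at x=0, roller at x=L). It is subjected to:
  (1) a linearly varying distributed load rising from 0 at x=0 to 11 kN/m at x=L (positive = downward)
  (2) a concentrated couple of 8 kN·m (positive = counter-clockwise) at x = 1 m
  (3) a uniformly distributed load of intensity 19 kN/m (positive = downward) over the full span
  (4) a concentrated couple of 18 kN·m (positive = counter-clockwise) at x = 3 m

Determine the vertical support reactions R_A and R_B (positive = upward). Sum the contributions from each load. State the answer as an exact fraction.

Load 1 — triangular load w₀=11 kN/m (0→w₀ over full span):
  R_A = w₀L/6 = 11·4/6 = 22/3 kN
  R_B = w₀L/3 = 11·4/3 = 44/3 kN
Load 2 — applied couple M₀=8 kN·m at a=1 m (b=L-a=3):
  R_A = M₀/L = 8/4 = 2 kN
  R_B = -M₀/L = -8/4 = -2 kN
Load 3 — uniform load w=19 kN/m over full span:
  R_A = wL/2 = 19·4/2 = 38 kN
  R_B = wL/2 = 19·4/2 = 38 kN
Load 4 — applied couple M₀=18 kN·m at a=3 m (b=L-a=1):
  R_A = M₀/L = 18/4 = 9/2 kN
  R_B = -M₀/L = -18/4 = -9/2 kN
Superposition: R_A = 311/6 kN, R_B = 277/6 kN

R_A = 311/6 kN, R_B = 277/6 kN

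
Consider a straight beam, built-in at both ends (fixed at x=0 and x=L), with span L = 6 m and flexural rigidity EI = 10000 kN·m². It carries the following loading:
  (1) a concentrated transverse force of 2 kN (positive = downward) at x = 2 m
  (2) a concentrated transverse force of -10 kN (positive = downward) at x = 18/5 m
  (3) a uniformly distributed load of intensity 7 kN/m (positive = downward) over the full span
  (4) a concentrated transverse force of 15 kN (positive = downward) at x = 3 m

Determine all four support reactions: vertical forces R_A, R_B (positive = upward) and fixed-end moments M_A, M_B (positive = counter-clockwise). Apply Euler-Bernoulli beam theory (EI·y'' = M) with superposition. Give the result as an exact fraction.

R_A = 35723/1350 kN, M_A = 25441/900 kN·m, R_B = 30427/1350 kN, M_B = -22049/900 kN·m

Load 1 — point force P=2 kN at a=2 m (b=L-a=4):
  R_A = Pb²(3a+b)/L³ = 2·4²·(3·2+4)/6³ = 40/27 kN
  M_A = Pab²/L² = 2·2·4²/6² = 16/9 kN·m
  R_B = Pa²(a+3b)/L³ = 2·2²·(2+3·4)/6³ = 14/27 kN
  M_B = -Pa²b/L² = -2·2²·4/6² = -8/9 kN·m
Load 2 — point force P=-10 kN at a=18/5 m (b=L-a=12/5):
  R_A = Pb²(3a+b)/L³ = (-10)·(12/5)²·(3·(18/5)+(12/5))/6³ = -88/25 kN
  M_A = Pab²/L² = (-10)·(18/5)·(12/5)²/6² = -144/25 kN·m
  R_B = Pa²(a+3b)/L³ = (-10)·(18/5)²·((18/5)+3·(12/5))/6³ = -162/25 kN
  M_B = -Pa²b/L² = -(-10)·(18/5)²·(12/5)/6² = 216/25 kN·m
Load 3 — uniform load w=7 kN/m over full span:
  R_A = wL/2 = 7·6/2 = 21 kN
  M_A = wL²/12 = 7·6²/12 = 21 kN·m
  R_B = wL/2 = 7·6/2 = 21 kN
  M_B = -wL²/12 = -7·6²/12 = -21 kN·m
Load 4 — point force P=15 kN at a=3 m (b=L-a=3):
  R_A = Pb²(3a+b)/L³ = 15·3²·(3·3+3)/6³ = 15/2 kN
  M_A = Pab²/L² = 15·3·3²/6² = 45/4 kN·m
  R_B = Pa²(a+3b)/L³ = 15·3²·(3+3·3)/6³ = 15/2 kN
  M_B = -Pa²b/L² = -15·3²·3/6² = -45/4 kN·m
Superposition: R_A = 35723/1350 kN, M_A = 25441/900 kN·m, R_B = 30427/1350 kN, M_B = -22049/900 kN·m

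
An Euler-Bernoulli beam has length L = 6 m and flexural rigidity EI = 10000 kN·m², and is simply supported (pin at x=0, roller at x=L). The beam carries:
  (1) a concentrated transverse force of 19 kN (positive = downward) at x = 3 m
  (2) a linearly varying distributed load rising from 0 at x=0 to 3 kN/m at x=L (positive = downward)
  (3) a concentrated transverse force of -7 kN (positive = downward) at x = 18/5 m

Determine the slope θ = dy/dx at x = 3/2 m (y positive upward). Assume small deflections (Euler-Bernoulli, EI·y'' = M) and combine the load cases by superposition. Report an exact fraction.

Load 1 — point force P=19 kN at a=3 m (b=L-a=3):
  θ_1 = -Pb(L²-b²-3x²)/(6LEI)  [x≤a] = -19·3·(6²-3²-3·(3/2)²)/(6·6·10000) = -513/160000 rad
Load 2 — triangular load w₀=3 kN/m (0→w₀ over full span):
  θ_2 = -w₀(7L⁴-30L²x²+15x⁴)/(360LEI) = -3·(7·6⁴-30·6²·(3/2)²+15·(3/2)⁴)/(360·6·10000) = -11943/12800000 rad
Load 3 — point force P=-7 kN at a=18/5 m (b=L-a=12/5):
  θ_3 = -Pb(L²-b²-3x²)/(6LEI)  [x≤a] = -(-7)·(12/5)·(6²-(12/5)²-3·(3/2)²)/(6·6·10000) = 5481/5000000 rad
Superposition: θ = Σ θ_i = -973791/320000000 rad ≈ -0.003043 rad

θ(3/2) = -973791/320000000 rad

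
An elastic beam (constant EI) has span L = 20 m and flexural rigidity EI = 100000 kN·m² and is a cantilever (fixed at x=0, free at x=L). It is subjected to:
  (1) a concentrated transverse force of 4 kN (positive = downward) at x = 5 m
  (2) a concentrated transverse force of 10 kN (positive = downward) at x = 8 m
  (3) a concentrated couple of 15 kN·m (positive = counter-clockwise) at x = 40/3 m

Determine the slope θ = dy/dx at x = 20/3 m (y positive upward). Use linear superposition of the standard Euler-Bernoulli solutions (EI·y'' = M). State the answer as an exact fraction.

θ(20/3) = -47/18000 rad

Load 1 — point force P=4 kN at a=5 m (b=L-a=15):
  θ_1 = -Pa²/(2EI)  [x>a] = -4·5²/(2·100000) = -1/2000 rad
Load 2 — point force P=10 kN at a=8 m (b=L-a=12):
  θ_2 = -Px(2a-x)/(2EI)  [x≤a] = -10·(20/3)·(2·8-(20/3))/(2·100000) = -7/2250 rad
Load 3 — applied couple M₀=15 kN·m at a=40/3 m (b=L-a=20/3):
  θ_3 = M₀x/EI  [x≤a] = 15·(20/3)/100000 = 1/1000 rad
Superposition: θ = Σ θ_i = -47/18000 rad ≈ -0.002611 rad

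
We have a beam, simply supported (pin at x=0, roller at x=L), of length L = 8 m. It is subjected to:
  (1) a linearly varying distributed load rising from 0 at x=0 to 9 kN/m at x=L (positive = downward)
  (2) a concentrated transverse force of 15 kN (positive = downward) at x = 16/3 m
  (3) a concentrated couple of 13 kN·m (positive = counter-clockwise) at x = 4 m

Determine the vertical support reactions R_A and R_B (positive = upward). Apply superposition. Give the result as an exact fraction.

Load 1 — triangular load w₀=9 kN/m (0→w₀ over full span):
  R_A = w₀L/6 = 9·8/6 = 12 kN
  R_B = w₀L/3 = 9·8/3 = 24 kN
Load 2 — point force P=15 kN at a=16/3 m (b=L-a=8/3):
  R_A = Pb/L = 15·(8/3)/8 = 5 kN
  R_B = Pa/L = 15·(16/3)/8 = 10 kN
Load 3 — applied couple M₀=13 kN·m at a=4 m (b=L-a=4):
  R_A = M₀/L = 13/8 kN
  R_B = -M₀/L = -13/8 kN
Superposition: R_A = 149/8 kN, R_B = 259/8 kN

R_A = 149/8 kN, R_B = 259/8 kN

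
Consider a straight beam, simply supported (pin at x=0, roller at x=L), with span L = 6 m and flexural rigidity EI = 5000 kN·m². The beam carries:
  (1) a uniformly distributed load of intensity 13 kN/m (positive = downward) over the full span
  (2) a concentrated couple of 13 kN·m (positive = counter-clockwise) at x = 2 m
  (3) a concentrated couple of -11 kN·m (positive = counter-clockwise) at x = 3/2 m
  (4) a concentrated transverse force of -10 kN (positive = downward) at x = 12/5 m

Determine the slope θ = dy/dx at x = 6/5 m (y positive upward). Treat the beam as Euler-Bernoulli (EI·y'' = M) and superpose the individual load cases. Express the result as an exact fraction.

θ(6/5) = -461599/30000000 rad

Load 1 — uniform load w=13 kN/m over full span:
  θ_1 = -w(L³-6Lx²+4x³)/(24EI) = -13·(6³-6·6·(6/5)²+4·(6/5)³)/(24·5000) = -11583/625000 rad
Load 2 — applied couple M₀=13 kN·m at a=2 m (b=L-a=4):
  θ_2 = (M₀x²/(2L)+C₁)/EI  [x≤a] with C₁=M₀(3b²-L²)/(6L)=13/3 = (13·(6/5)²/(2·6)+(13/3))/5000 = 221/187500 rad
Load 3 — applied couple M₀=-11 kN·m at a=3/2 m (b=L-a=9/2):
  θ_3 = (M₀x²/(2L)+C₁)/EI  [x≤a] with C₁=M₀(3b²-L²)/(6L)=-121/16 = ((-11)·(6/5)²/(2·6)+(-121/16))/5000 = -3553/2000000 rad
Load 4 — point force P=-10 kN at a=12/5 m (b=L-a=18/5):
  θ_4 = -Pb(L²-b²-3x²)/(6LEI)  [x≤a] = -(-10)·(18/5)·(6²-(18/5)²-3·(6/5)²)/(6·6·5000) = 117/31250 rad
Superposition: θ = Σ θ_i = -461599/30000000 rad ≈ -0.015387 rad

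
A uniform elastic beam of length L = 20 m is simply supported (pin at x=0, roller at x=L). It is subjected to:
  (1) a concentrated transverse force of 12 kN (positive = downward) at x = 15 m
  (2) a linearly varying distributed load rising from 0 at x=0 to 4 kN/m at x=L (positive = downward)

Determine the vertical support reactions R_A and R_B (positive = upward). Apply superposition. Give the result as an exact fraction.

Load 1 — point force P=12 kN at a=15 m (b=L-a=5):
  R_A = Pb/L = 12·5/20 = 3 kN
  R_B = Pa/L = 12·15/20 = 9 kN
Load 2 — triangular load w₀=4 kN/m (0→w₀ over full span):
  R_A = w₀L/6 = 4·20/6 = 40/3 kN
  R_B = w₀L/3 = 4·20/3 = 80/3 kN
Superposition: R_A = 49/3 kN, R_B = 107/3 kN

R_A = 49/3 kN, R_B = 107/3 kN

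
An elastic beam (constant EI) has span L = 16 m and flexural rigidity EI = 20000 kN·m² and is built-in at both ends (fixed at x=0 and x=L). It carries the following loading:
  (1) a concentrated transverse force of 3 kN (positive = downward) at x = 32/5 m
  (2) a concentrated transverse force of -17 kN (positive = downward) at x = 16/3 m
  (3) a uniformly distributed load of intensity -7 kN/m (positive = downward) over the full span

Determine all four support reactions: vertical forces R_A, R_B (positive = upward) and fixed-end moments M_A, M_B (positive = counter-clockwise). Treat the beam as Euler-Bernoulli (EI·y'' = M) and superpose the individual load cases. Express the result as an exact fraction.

Load 1 — point force P=3 kN at a=32/5 m (b=L-a=48/5):
  R_A = Pb²(3a+b)/L³ = 3·(48/5)²·(3·(32/5)+(48/5))/16³ = 243/125 kN
  M_A = Pab²/L² = 3·(32/5)·(48/5)²/16² = 864/125 kN·m
  R_B = Pa²(a+3b)/L³ = 3·(32/5)²·((32/5)+3·(48/5))/16³ = 132/125 kN
  M_B = -Pa²b/L² = -3·(32/5)²·(48/5)/16² = -576/125 kN·m
Load 2 — point force P=-17 kN at a=16/3 m (b=L-a=32/3):
  R_A = Pb²(3a+b)/L³ = (-17)·(32/3)²·(3·(16/3)+(32/3))/16³ = -340/27 kN
  M_A = Pab²/L² = (-17)·(16/3)·(32/3)²/16² = -1088/27 kN·m
  R_B = Pa²(a+3b)/L³ = (-17)·(16/3)²·((16/3)+3·(32/3))/16³ = -119/27 kN
  M_B = -Pa²b/L² = -(-17)·(16/3)²·(32/3)/16² = 544/27 kN·m
Load 3 — uniform load w=-7 kN/m over full span:
  R_A = wL/2 = (-7)·16/2 = -56 kN
  M_A = wL²/12 = (-7)·16²/12 = -448/3 kN·m
  R_B = wL/2 = (-7)·16/2 = -56 kN
  M_B = -wL²/12 = -(-7)·16²/12 = 448/3 kN·m
Superposition: R_A = -224939/3375 kN, M_A = -616672/3375 kN·m, R_B = -200311/3375 kN, M_B = 556448/3375 kN·m

R_A = -224939/3375 kN, M_A = -616672/3375 kN·m, R_B = -200311/3375 kN, M_B = 556448/3375 kN·m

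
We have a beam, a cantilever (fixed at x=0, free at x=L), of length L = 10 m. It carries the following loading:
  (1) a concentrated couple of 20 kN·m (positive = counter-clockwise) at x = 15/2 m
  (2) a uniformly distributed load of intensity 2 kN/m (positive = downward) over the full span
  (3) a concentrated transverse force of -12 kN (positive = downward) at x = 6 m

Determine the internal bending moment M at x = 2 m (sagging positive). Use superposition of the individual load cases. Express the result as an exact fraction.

Load 1 — applied couple M₀=20 kN·m at a=15/2 m (b=L-a=5/2):
  M_1 = M₀  [x≤a] = 20 = 20 kN·m
Load 2 — uniform load w=2 kN/m over full span:
  M_2 = -w(L-x)²/2 = -2·(10-2)²/2 = -64 kN·m
Load 3 — point force P=-12 kN at a=6 m (b=L-a=4):
  M_3 = -P(a-x)  [x≤a] = -(-12)·(6-2) = 48 kN·m
Superposition: M = Σ M_i = 4 kN·m ≈ 4.000000 kN·m

M(2) = 4 kN·m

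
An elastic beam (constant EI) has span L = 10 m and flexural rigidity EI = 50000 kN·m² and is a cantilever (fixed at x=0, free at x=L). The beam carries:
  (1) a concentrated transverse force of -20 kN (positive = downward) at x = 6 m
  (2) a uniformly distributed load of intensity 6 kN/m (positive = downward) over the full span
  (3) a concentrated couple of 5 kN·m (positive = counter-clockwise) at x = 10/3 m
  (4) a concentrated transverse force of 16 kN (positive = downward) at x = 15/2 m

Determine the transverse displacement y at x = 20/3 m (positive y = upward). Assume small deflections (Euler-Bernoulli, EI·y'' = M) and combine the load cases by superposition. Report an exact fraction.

Load 1 — point force P=-20 kN at a=6 m (b=L-a=4):
  y_1 = -Pa²(3x-a)/(6EI)  [x>a] = -(-20)·6²·(3·(20/3)-6)/(6·50000) = 21/625 m
Load 2 — uniform load w=6 kN/m over full span:
  y_2 = -wx²(x²-4Lx+6L²)/(24EI) = -6·(20/3)²·((20/3)²-4·10·(20/3)+6·10²)/(24·50000) = -34/405 m
Load 3 — applied couple M₀=5 kN·m at a=10/3 m (b=L-a=20/3):
  y_3 = M₀a(2x-a)/(2EI)  [x>a] = 5·(10/3)·(2·(20/3)-(10/3))/(2·50000) = 1/600 m
Load 4 — point force P=16 kN at a=15/2 m (b=L-a=5/2):
  y_4 = -Px²(3a-x)/(6EI)  [x≤a] = -16·(20/3)²·(3·(15/2)-(20/3))/(6·50000) = -76/2025 m
Superposition: y = Σ y_i = -11639/135000 m ≈ -0.086215 m

y(20/3) = -11639/135000 m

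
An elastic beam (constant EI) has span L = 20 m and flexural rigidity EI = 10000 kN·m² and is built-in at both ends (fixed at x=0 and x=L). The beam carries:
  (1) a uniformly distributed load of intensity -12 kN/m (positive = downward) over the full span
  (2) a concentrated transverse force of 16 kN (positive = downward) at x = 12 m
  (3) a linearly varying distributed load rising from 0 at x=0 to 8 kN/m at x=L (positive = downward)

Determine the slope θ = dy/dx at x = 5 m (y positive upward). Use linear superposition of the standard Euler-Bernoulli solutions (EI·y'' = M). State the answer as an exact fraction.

θ(5) = 8461/200000 rad

Load 1 — uniform load w=-12 kN/m over full span:
  θ_1 = -wx(L-x)(L-2x)/(12EI) = -(-12)·5·(20-5)·(20-2·5)/(12·10000) = 3/40 rad
Load 2 — point force P=16 kN at a=12 m (b=L-a=8):
  θ_2 = -Pb²x(2aL-(3a+b)x)/(2L³EI)  [x≤a] = -16·8²·5·(2·12·20-(3·12+8)·5)/(2·20³·10000) = -26/3125 rad
Load 3 — triangular load w₀=8 kN/m (0→w₀ over full span):
  θ_3 = -w₀(2x(L-x)(L-2x)(x+2L)+x²(L-x)²)/(120LEI) = -8·(2·5·(20-5)·(20-2·5)·(5+2·20)+5²·(20-5)²)/(120·20·10000) = -39/1600 rad
Superposition: θ = Σ θ_i = 8461/200000 rad ≈ 0.042305 rad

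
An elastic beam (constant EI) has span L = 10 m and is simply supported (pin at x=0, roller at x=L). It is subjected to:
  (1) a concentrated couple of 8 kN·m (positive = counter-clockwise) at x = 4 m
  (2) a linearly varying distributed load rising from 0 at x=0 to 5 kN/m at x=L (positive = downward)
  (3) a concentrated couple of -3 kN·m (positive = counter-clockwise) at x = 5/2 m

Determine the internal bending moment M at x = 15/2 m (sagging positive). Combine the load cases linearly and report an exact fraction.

Load 1 — applied couple M₀=8 kN·m at a=4 m (b=L-a=6):
  M_1 = M₀x/L - M₀  [x>a] = 8·(15/2)/10 - 8 = -2 kN·m
Load 2 — triangular load w₀=5 kN/m (0→w₀ over full span):
  M_2 = w₀Lx/6 - w₀x³/(6L) = 5·10·(15/2)/6 - 5·(15/2)³/(6·10) = 875/32 kN·m
Load 3 — applied couple M₀=-3 kN·m at a=5/2 m (b=L-a=15/2):
  M_3 = M₀x/L - M₀  [x>a] = (-3)·(15/2)/10 - (-3) = 3/4 kN·m
Superposition: M = Σ M_i = 835/32 kN·m ≈ 26.093750 kN·m

M(15/2) = 835/32 kN·m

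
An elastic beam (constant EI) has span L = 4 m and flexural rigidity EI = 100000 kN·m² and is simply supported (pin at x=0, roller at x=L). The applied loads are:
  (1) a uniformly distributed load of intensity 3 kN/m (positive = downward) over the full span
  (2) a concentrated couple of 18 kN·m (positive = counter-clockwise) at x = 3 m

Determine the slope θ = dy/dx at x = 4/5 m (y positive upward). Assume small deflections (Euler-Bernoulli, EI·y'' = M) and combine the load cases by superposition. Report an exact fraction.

θ(4/5) = -7323/50000000 rad

Load 1 — uniform load w=3 kN/m over full span:
  θ_1 = -w(L³-6Lx²+4x³)/(24EI) = -3·(4³-6·4·(4/5)²+4·(4/5)³)/(24·100000) = -99/1562500 rad
Load 2 — applied couple M₀=18 kN·m at a=3 m (b=L-a=1):
  θ_2 = (M₀x²/(2L)+C₁)/EI  [x≤a] with C₁=M₀(3b²-L²)/(6L)=-39/4 = (18·(4/5)²/(2·4)+(-39/4))/100000 = -831/10000000 rad
Superposition: θ = Σ θ_i = -7323/50000000 rad ≈ -0.000146 rad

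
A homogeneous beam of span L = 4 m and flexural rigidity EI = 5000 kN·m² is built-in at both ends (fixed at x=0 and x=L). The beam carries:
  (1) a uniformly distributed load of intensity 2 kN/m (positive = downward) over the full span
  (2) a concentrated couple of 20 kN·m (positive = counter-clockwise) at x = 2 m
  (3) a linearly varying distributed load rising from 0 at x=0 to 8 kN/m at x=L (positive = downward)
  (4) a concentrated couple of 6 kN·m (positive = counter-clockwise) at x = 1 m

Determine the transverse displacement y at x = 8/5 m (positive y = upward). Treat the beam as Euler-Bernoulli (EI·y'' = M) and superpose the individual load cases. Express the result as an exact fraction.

Load 1 — uniform load w=2 kN/m over full span:
  y_1 = -wx²(L-x)²/(24EI) = -2·(8/5)²·(4-(8/5))²/(24·5000) = -96/390625 m
Load 2 — applied couple M₀=20 kN·m at a=2 m (b=L-a=2):
  y_2 = (R_Ax³/6 - M_Ax²/2)/EI  [x≤a] with R_A=15/2, M_A=5 = ((15/2)·(8/5)³/6 - 5·(8/5)²/2)/5000 = -4/15625 m
Load 3 — triangular load w₀=8 kN/m (0→w₀ over full span):
  y_3 = -w₀x²(L-x)²(x+2L)/(120LEI) = -8·(8/5)²·(4-(8/5))²·((8/5)+2·4)/(120·4·5000) = -4608/9765625 m
Load 4 — applied couple M₀=6 kN·m at a=1 m (b=L-a=3):
  y_4 = (R_Ax³/6 - M_Ax²/2 - M₀(x-a)²/2)/EI  [x>a] with R_A=27/16, M_A=-9/8 = ((27/16)·(8/5)³/6 - (-9/8)·(8/5)²/2 - 6·((8/5)-1)²/2)/5000 = 189/625000 m
Superposition: y = Σ y_i = -52439/78125000 m ≈ -0.000671 m

y(8/5) = -52439/78125000 m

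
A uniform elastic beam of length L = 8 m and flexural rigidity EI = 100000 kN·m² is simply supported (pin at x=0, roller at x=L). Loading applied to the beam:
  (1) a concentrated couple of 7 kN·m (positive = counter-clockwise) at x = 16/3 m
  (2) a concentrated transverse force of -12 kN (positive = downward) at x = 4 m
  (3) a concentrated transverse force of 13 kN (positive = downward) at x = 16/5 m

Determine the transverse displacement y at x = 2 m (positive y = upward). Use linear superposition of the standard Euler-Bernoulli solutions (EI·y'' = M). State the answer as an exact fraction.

Load 1 — applied couple M₀=7 kN·m at a=16/3 m (b=L-a=8/3):
  y_1 = (M₀x³/(6L)+C₁x)/EI  [x≤a] with C₁=M₀(3b²-L²)/(6L)=-56/9 = (7·2³/(6·8)+(-56/9)·2)/100000 = -203/1800000 m
Load 2 — point force P=-12 kN at a=4 m (b=L-a=4):
  y_2 = -Pbx(L²-b²-x²)/(6LEI)  [x≤a] = -(-12)·4·2·(8²-4²-2²)/(6·8·100000) = 11/12500 m
Load 3 — point force P=13 kN at a=16/5 m (b=L-a=24/5):
  y_3 = -Pbx(L²-b²-x²)/(6LEI)  [x≤a] = -13·(24/5)·2·(8²-(24/5)²-2²)/(6·8·100000) = -3003/3125000 m
Superposition: y = Σ y_i = -43591/225000000 m ≈ -0.000194 m

y(2) = -43591/225000000 m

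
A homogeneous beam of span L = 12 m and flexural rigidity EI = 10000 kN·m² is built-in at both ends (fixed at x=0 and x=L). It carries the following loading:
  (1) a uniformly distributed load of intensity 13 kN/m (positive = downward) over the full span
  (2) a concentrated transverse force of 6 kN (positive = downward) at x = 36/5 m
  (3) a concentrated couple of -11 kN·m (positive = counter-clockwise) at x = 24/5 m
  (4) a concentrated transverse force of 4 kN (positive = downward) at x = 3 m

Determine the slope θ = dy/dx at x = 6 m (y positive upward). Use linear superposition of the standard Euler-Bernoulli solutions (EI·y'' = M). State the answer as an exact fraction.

θ(6) = -1923/5000000 rad

Load 1 — uniform load w=13 kN/m over full span:
  θ_1 = -wx(L-x)(L-2x)/(12EI) = -13·6·(12-6)·(12-2·6)/(12·10000) = 0 rad
Load 2 — point force P=6 kN at a=36/5 m (b=L-a=24/5):
  θ_2 = -Pb²x(2aL-(3a+b)x)/(2L³EI)  [x≤a] = -6·(24/5)²·6·(2·(36/5)·12-(3·(36/5)+(24/5))·6)/(2·12³·10000) = -27/78125 rad
Load 3 — applied couple M₀=-11 kN·m at a=24/5 m (b=L-a=36/5):
  θ_3 = (R_Ax²/2 - M_Ax - M₀(x-a))/EI  [x>a] with R_A=-33/25, M_A=-33/25 = ((-33/25)·6²/2 - (-33/25)·6 - (-11)·(6-(24/5)))/10000 = -33/125000 rad
Load 4 — point force P=4 kN at a=3 m (b=L-a=9):
  θ_4 = Pa²(L-x)(2bL-(3b+a)(L-x))/(2L³EI)  [x>a] = 4·3²·(12-6)·(2·9·12-(3·9+3)·(12-6))/(2·12³·10000) = 9/40000 rad
Superposition: θ = Σ θ_i = -1923/5000000 rad ≈ -0.000385 rad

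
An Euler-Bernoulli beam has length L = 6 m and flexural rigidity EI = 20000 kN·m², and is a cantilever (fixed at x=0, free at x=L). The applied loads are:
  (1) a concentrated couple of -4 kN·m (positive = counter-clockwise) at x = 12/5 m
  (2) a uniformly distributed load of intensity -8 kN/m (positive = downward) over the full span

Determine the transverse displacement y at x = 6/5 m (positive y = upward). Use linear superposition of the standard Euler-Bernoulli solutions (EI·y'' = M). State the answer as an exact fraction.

Load 1 — applied couple M₀=-4 kN·m at a=12/5 m (b=L-a=18/5):
  y_1 = M₀x²/(2EI)  [x≤a] = (-4)·(6/5)²/(2·20000) = -9/62500 m
Load 2 — uniform load w=-8 kN/m over full span:
  y_2 = -wx²(x²-4Lx+6L²)/(24EI) = -(-8)·(6/5)²·((6/5)²-4·6·(6/5)+6·6²)/(24·20000) = 3537/781250 m
Superposition: y = Σ y_i = 6849/1562500 m ≈ 0.004383 m

y(6/5) = 6849/1562500 m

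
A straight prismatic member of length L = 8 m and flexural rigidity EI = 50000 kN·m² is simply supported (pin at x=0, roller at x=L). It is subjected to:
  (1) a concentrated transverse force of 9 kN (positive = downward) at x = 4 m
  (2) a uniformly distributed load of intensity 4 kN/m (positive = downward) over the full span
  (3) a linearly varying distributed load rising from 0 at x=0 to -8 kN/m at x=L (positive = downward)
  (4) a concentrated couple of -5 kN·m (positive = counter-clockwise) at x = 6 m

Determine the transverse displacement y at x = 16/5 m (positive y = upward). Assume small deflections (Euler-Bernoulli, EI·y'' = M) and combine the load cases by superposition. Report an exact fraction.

Load 1 — point force P=9 kN at a=4 m (b=L-a=4):
  y_1 = -Pbx(L²-b²-x²)/(6LEI)  [x≤a] = -9·4·(16/5)·(8²-4²-(16/5)²)/(6·8·50000) = -708/390625 m
Load 2 — uniform load w=4 kN/m over full span:
  y_2 = -wx(L³-2Lx²+x³)/(24EI) = -4·(16/5)·(8³-2·8·(16/5)²+(16/5)³)/(24·50000) = -7936/1953125 m
Load 3 — triangular load w₀=-8 kN/m (0→w₀ over full span):
  y_3 = -w₀x(7L⁴-10L²x²+3x⁴)/(360LEI) = -(-8)·(16/5)·(7·8⁴-10·8²·(16/5)²+3·(16/5)⁴)/(360·8·50000) = 584192/146484375 m
Load 4 — applied couple M₀=-5 kN·m at a=6 m (b=L-a=2):
  y_4 = (M₀x³/(6L)+C₁x)/EI  [x≤a] with C₁=M₀(3b²-L²)/(6L)=65/12 = ((-5)·(16/5)³/(6·8)+(65/12)·(16/5))/50000 = 87/312500 m
Superposition: y = Σ y_i = -942907/585937500 m ≈ -0.001609 m

y(16/5) = -942907/585937500 m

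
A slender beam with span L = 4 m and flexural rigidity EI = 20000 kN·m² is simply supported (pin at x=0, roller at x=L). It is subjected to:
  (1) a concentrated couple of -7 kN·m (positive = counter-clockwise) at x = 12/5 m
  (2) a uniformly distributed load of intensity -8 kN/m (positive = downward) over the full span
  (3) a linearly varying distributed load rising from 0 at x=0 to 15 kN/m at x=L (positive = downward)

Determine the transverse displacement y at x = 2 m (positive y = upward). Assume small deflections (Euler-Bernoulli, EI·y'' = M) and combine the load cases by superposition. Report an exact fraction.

Load 1 — applied couple M₀=-7 kN·m at a=12/5 m (b=L-a=8/5):
  y_1 = (M₀x³/(6L)+C₁x)/EI  [x≤a] with C₁=M₀(3b²-L²)/(6L)=182/75 = ((-7)·2³/(6·4)+(182/75)·2)/20000 = 63/500000 m
Load 2 — uniform load w=-8 kN/m over full span:
  y_2 = -wx(L³-2Lx²+x³)/(24EI) = -(-8)·2·(4³-2·4·2²+2³)/(24·20000) = 1/750 m
Load 3 — triangular load w₀=15 kN/m (0→w₀ over full span):
  y_3 = -w₀x(7L⁴-10L²x²+3x⁴)/(360LEI) = -15·2·(7·4⁴-10·4²·2²+3·2⁴)/(360·4·20000) = -1/800 m
Superposition: y = Σ y_i = 157/750000 m ≈ 0.000209 m

y(2) = 157/750000 m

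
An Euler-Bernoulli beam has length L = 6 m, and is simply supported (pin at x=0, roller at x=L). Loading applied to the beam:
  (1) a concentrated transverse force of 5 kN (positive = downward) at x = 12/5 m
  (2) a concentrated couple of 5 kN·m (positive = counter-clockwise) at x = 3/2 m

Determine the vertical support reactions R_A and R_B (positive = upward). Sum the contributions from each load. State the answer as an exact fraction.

R_A = 23/6 kN, R_B = 7/6 kN

Load 1 — point force P=5 kN at a=12/5 m (b=L-a=18/5):
  R_A = Pb/L = 5·(18/5)/6 = 3 kN
  R_B = Pa/L = 5·(12/5)/6 = 2 kN
Load 2 — applied couple M₀=5 kN·m at a=3/2 m (b=L-a=9/2):
  R_A = M₀/L = 5/6 kN
  R_B = -M₀/L = -5/6 kN
Superposition: R_A = 23/6 kN, R_B = 7/6 kN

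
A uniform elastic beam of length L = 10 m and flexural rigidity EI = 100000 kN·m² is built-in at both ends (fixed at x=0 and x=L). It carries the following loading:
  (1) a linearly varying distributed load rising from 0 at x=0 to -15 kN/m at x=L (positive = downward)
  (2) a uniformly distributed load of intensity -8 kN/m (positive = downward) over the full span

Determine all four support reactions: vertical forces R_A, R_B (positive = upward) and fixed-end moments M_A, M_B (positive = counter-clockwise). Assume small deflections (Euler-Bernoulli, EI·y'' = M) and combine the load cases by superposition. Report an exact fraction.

R_A = -125/2 kN, M_A = -350/3 kN·m, R_B = -185/2 kN, M_B = 425/3 kN·m

Load 1 — triangular load w₀=-15 kN/m (0→w₀ over full span):
  R_A = 3w₀L/20 = 3·(-15)·10/20 = -45/2 kN
  M_A = w₀L²/30 = (-15)·10²/30 = -50 kN·m
  R_B = 7w₀L/20 = 7·(-15)·10/20 = -105/2 kN
  M_B = -w₀L²/20 = -(-15)·10²/20 = 75 kN·m
Load 2 — uniform load w=-8 kN/m over full span:
  R_A = wL/2 = (-8)·10/2 = -40 kN
  M_A = wL²/12 = (-8)·10²/12 = -200/3 kN·m
  R_B = wL/2 = (-8)·10/2 = -40 kN
  M_B = -wL²/12 = -(-8)·10²/12 = 200/3 kN·m
Superposition: R_A = -125/2 kN, M_A = -350/3 kN·m, R_B = -185/2 kN, M_B = 425/3 kN·m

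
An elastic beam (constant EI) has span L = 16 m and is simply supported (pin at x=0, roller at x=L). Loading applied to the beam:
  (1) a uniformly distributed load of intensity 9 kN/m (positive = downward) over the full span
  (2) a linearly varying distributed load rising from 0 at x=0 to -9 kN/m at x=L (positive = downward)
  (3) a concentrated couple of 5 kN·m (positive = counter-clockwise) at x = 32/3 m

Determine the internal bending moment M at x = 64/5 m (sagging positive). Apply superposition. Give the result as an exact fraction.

Load 1 — uniform load w=9 kN/m over full span:
  M_1 = wx(L-x)/2 = 9·(64/5)·(16-(64/5))/2 = 4608/25 kN·m
Load 2 — triangular load w₀=-9 kN/m (0→w₀ over full span):
  M_2 = w₀Lx/6 - w₀x³/(6L) = (-9)·16·(64/5)/6 - (-9)·(64/5)³/(6·16) = -13824/125 kN·m
Load 3 — applied couple M₀=5 kN·m at a=32/3 m (b=L-a=16/3):
  M_3 = M₀x/L - M₀  [x>a] = 5·(64/5)/16 - 5 = -1 kN·m
Superposition: M = Σ M_i = 9091/125 kN·m ≈ 72.728000 kN·m

M(64/5) = 9091/125 kN·m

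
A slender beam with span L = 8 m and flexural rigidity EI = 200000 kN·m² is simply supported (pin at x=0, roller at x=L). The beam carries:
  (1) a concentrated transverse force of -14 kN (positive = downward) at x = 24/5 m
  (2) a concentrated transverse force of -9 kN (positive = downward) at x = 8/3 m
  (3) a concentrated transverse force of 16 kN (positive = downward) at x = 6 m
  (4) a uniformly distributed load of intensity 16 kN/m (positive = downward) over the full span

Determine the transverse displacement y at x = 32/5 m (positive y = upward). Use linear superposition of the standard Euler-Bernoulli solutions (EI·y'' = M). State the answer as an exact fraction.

Load 1 — point force P=-14 kN at a=24/5 m (b=L-a=16/5):
  y_1 = -Pa(L-x)(2Lx-a²-x²)/(6LEI)  [x>a] = -(-14)·(24/5)·(8-(32/5))·(2·8·(32/5)-(24/5)²-(32/5)²)/(6·8·200000) = 168/390625 m
Load 2 — point force P=-9 kN at a=8/3 m (b=L-a=16/3):
  y_2 = -Pa(L-x)(2Lx-a²-x²)/(6LEI)  [x>a] = -(-9)·(8/3)·(8-(32/5))·(2·8·(32/5)-(8/3)²-(32/5)²)/(6·8·200000) = 764/3515625 m
Load 3 — point force P=16 kN at a=6 m (b=L-a=2):
  y_3 = -Pa(L-x)(2Lx-a²-x²)/(6LEI)  [x>a] = -16·6·(8-(32/5))·(2·8·(32/5)-6²-(32/5)²)/(6·8·200000) = -159/390625 m
Load 4 — uniform load w=16 kN/m over full span:
  y_4 = -wx(L³-2Lx²+x³)/(24EI) = -16·(32/5)·(8³-2·8·(32/5)²+(32/5)³)/(24·200000) = -14848/5859375 m
Superposition: y = Σ y_i = -40319/17578125 m ≈ -0.002294 m

y(32/5) = -40319/17578125 m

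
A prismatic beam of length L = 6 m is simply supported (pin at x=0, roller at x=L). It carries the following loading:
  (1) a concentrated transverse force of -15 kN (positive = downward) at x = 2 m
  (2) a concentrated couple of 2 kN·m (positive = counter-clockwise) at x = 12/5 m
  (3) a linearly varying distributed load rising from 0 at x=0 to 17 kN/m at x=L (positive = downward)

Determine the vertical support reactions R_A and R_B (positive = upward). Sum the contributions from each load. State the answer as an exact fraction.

Load 1 — point force P=-15 kN at a=2 m (b=L-a=4):
  R_A = Pb/L = (-15)·4/6 = -10 kN
  R_B = Pa/L = (-15)·2/6 = -5 kN
Load 2 — applied couple M₀=2 kN·m at a=12/5 m (b=L-a=18/5):
  R_A = M₀/L = 2/6 = 1/3 kN
  R_B = -M₀/L = -2/6 = -1/3 kN
Load 3 — triangular load w₀=17 kN/m (0→w₀ over full span):
  R_A = w₀L/6 = 17·6/6 = 17 kN
  R_B = w₀L/3 = 17·6/3 = 34 kN
Superposition: R_A = 22/3 kN, R_B = 86/3 kN

R_A = 22/3 kN, R_B = 86/3 kN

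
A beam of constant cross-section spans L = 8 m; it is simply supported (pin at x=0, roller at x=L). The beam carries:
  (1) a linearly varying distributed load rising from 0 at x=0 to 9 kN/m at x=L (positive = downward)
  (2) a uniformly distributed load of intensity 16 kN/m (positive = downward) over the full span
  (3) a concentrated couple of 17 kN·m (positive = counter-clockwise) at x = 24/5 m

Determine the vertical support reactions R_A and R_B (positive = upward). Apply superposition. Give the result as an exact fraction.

Load 1 — triangular load w₀=9 kN/m (0→w₀ over full span):
  R_A = w₀L/6 = 9·8/6 = 12 kN
  R_B = w₀L/3 = 9·8/3 = 24 kN
Load 2 — uniform load w=16 kN/m over full span:
  R_A = wL/2 = 16·8/2 = 64 kN
  R_B = wL/2 = 16·8/2 = 64 kN
Load 3 — applied couple M₀=17 kN·m at a=24/5 m (b=L-a=16/5):
  R_A = M₀/L = 17/8 kN
  R_B = -M₀/L = -17/8 kN
Superposition: R_A = 625/8 kN, R_B = 687/8 kN

R_A = 625/8 kN, R_B = 687/8 kN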